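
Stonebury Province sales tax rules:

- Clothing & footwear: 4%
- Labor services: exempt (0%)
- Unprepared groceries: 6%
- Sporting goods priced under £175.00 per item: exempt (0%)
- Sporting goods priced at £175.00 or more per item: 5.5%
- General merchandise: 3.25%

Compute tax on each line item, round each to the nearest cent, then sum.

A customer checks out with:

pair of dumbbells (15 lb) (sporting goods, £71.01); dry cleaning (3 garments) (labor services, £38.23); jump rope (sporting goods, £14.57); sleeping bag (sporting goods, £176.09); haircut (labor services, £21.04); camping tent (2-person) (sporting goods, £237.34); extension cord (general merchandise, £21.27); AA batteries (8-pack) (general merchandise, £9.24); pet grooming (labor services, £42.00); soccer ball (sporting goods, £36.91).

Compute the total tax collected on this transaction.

£23.72

Pair of dumbbells (15 lb) £71.01: sporting goods, under £175.00 → 0% → £0.00
Dry cleaning (3 garments) £38.23: labor services → 0% → £0.00
Jump rope £14.57: sporting goods, under £175.00 → 0% → £0.00
Sleeping bag £176.09: sporting goods, £175.00 or more → 5.5% → £9.68
Haircut £21.04: labor services → 0% → £0.00
Camping tent (2-person) £237.34: sporting goods, £175.00 or more → 5.5% → £13.05
Extension cord £21.27: general merchandise → 3.25% → £0.69
AA batteries (8-pack) £9.24: general merchandise → 3.25% → £0.30
Pet grooming £42.00: labor services → 0% → £0.00
Soccer ball £36.91: sporting goods, under £175.00 → 0% → £0.00
Total tax = £9.68 + £13.05 + £0.69 + £0.30 = £23.72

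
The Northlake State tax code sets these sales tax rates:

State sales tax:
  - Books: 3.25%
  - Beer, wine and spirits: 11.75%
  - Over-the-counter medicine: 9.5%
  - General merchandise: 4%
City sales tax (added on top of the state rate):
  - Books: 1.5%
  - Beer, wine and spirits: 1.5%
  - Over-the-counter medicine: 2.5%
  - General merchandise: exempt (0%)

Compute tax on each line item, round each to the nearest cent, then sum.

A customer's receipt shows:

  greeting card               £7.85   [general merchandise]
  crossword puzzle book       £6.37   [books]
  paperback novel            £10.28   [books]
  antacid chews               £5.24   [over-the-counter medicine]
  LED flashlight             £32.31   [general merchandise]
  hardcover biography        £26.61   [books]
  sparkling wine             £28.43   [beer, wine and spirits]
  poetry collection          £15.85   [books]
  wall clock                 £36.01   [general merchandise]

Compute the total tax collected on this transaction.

Greeting card £7.85: general merchandise → 4% + 0% city = 4% → £0.31
Crossword puzzle book £6.37: books → 3.25% + 1.5% city = 4.75% → £0.30
Paperback novel £10.28: books → 3.25% + 1.5% city = 4.75% → £0.49
Antacid chews £5.24: over-the-counter medicine → 9.5% + 2.5% city = 12% → £0.63
LED flashlight £32.31: general merchandise → 4% + 0% city = 4% → £1.29
Hardcover biography £26.61: books → 3.25% + 1.5% city = 4.75% → £1.26
Sparkling wine £28.43: beer, wine and spirits → 11.75% + 1.5% city = 13.25% → £3.77
Poetry collection £15.85: books → 3.25% + 1.5% city = 4.75% → £0.75
Wall clock £36.01: general merchandise → 4% + 0% city = 4% → £1.44
Total tax = £0.31 + £0.30 + £0.49 + £0.63 + £1.29 + £1.26 + £3.77 + £0.75 + £1.44 = £10.24

£10.24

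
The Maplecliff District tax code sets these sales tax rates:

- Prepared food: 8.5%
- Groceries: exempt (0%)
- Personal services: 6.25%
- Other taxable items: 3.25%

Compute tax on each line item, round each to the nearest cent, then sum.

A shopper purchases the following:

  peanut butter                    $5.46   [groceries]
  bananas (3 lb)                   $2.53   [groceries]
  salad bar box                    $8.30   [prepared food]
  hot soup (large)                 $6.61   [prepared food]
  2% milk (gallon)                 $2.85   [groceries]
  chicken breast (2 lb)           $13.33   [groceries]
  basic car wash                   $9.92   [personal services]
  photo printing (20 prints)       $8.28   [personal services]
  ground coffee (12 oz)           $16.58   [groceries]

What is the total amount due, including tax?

$76.27

Peanut butter $5.46: groceries → 0% → $0.00
Bananas (3 lb) $2.53: groceries → 0% → $0.00
Salad bar box $8.30: prepared food → 8.5% → $0.71
Hot soup (large) $6.61: prepared food → 8.5% → $0.56
2% milk (gallon) $2.85: groceries → 0% → $0.00
Chicken breast (2 lb) $13.33: groceries → 0% → $0.00
Basic car wash $9.92: personal services → 6.25% → $0.62
Photo printing (20 prints) $8.28: personal services → 6.25% → $0.52
Ground coffee (12 oz) $16.58: groceries → 0% → $0.00
Subtotal = $73.86; tax = $2.41; total due = $76.27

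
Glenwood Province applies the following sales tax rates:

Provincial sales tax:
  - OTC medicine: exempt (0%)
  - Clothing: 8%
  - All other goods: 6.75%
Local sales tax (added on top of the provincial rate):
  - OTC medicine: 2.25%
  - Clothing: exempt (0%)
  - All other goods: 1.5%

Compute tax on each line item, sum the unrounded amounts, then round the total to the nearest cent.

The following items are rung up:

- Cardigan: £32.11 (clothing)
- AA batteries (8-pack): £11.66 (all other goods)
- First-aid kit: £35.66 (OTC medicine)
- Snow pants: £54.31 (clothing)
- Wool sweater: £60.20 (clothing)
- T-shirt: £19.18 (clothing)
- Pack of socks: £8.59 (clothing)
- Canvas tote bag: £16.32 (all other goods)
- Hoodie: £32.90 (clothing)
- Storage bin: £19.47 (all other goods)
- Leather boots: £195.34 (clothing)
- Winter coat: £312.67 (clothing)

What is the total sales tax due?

£61.94

Cardigan £32.11: clothing → 8% + 0% local = 8% → £2.5688
AA batteries (8-pack) £11.66: all other goods → 6.75% + 1.5% local = 8.25% → £0.96195
First-aid kit £35.66: OTC medicine → 0% + 2.25% local = 2.25% → £0.80235
Snow pants £54.31: clothing → 8% + 0% local = 8% → £4.3448
Wool sweater £60.20: clothing → 8% + 0% local = 8% → £4.816
T-shirt £19.18: clothing → 8% + 0% local = 8% → £1.5344
Pack of socks £8.59: clothing → 8% + 0% local = 8% → £0.6872
Canvas tote bag £16.32: all other goods → 6.75% + 1.5% local = 8.25% → £1.3464
Hoodie £32.90: clothing → 8% + 0% local = 8% → £2.632
Storage bin £19.47: all other goods → 6.75% + 1.5% local = 8.25% → £1.606275
Leather boots £195.34: clothing → 8% + 0% local = 8% → £15.6272
Winter coat £312.67: clothing → 8% + 0% local = 8% → £25.0136
Unrounded tax sum = £61.940975 → £61.94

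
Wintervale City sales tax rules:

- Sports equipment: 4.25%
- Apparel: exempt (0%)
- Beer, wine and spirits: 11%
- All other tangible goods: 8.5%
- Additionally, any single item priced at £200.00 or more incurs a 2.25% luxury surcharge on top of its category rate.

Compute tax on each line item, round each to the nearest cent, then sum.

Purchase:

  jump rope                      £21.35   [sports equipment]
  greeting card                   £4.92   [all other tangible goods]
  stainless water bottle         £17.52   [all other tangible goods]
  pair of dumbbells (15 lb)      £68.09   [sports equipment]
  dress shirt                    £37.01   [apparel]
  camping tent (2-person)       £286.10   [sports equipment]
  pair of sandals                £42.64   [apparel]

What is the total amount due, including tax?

Jump rope £21.35: sports equipment → 4.25% → £0.91
Greeting card £4.92: all other tangible goods → 8.5% → £0.42
Stainless water bottle £17.52: all other tangible goods → 8.5% → £1.49
Pair of dumbbells (15 lb) £68.09: sports equipment → 4.25% → £2.89
Dress shirt £37.01: apparel → 0% → £0.00
Camping tent (2-person) £286.10: sports equipment → 4.25% + 2.25% surcharge = 6.5% → £18.60
Pair of sandals £42.64: apparel → 0% → £0.00
Subtotal = £477.63; tax = £24.31; total due = £501.94

£501.94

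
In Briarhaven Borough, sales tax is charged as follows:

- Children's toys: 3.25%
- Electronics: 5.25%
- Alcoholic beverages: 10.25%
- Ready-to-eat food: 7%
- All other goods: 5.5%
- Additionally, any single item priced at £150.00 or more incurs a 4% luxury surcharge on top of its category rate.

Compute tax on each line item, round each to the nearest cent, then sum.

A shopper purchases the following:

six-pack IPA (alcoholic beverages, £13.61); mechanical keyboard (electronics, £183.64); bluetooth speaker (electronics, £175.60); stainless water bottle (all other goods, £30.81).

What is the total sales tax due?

Six-pack IPA £13.61: alcoholic beverages → 10.25% → £1.40
Mechanical keyboard £183.64: electronics → 5.25% + 4% surcharge = 9.25% → £16.99
Bluetooth speaker £175.60: electronics → 5.25% + 4% surcharge = 9.25% → £16.24
Stainless water bottle £30.81: all other goods → 5.5% → £1.69
Total tax = £1.40 + £16.99 + £16.24 + £1.69 = £36.32

£36.32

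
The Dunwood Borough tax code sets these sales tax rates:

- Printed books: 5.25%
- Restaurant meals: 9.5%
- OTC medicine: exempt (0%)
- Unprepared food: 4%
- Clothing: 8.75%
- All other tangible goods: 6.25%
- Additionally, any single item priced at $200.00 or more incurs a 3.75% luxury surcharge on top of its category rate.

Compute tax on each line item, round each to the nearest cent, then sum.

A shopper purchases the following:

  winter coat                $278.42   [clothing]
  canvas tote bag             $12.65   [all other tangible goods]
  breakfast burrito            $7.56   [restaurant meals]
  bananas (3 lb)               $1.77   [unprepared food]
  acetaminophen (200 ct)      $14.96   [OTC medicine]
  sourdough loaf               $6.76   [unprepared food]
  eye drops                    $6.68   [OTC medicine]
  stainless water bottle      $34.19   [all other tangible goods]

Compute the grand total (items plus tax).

$401.78

Winter coat $278.42: clothing → 8.75% + 3.75% surcharge = 12.5% → $34.80
Canvas tote bag $12.65: all other tangible goods → 6.25% → $0.79
Breakfast burrito $7.56: restaurant meals → 9.5% → $0.72
Bananas (3 lb) $1.77: unprepared food → 4% → $0.07
Acetaminophen (200 ct) $14.96: OTC medicine → 0% → $0.00
Sourdough loaf $6.76: unprepared food → 4% → $0.27
Eye drops $6.68: OTC medicine → 0% → $0.00
Stainless water bottle $34.19: all other tangible goods → 6.25% → $2.14
Subtotal = $362.99; tax = $38.79; total due = $401.78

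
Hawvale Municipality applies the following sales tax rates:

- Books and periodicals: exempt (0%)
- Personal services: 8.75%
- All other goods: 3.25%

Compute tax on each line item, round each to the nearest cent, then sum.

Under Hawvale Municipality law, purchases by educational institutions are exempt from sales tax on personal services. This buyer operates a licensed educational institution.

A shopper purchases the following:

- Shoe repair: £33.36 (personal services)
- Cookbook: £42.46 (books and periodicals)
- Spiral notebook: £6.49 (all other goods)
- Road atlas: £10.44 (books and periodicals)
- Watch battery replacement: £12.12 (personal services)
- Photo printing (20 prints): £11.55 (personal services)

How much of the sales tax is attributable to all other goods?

£0.21

Spiral notebook £6.49: all other goods → 3.25% → £0.21
Tax on all other goods = £0.21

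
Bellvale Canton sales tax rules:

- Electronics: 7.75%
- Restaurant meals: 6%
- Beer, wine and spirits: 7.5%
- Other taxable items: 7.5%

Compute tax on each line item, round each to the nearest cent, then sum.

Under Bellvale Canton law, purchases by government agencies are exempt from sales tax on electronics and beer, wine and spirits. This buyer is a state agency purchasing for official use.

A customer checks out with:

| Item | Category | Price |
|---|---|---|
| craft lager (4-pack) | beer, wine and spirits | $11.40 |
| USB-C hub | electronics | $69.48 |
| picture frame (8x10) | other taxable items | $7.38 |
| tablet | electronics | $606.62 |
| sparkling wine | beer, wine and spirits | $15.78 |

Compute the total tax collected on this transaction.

Craft lager (4-pack) $11.40: beer, wine and spirits, buyer-exempt → 0% → $0.00
USB-C hub $69.48: electronics, buyer-exempt → 0% → $0.00
Picture frame (8x10) $7.38: other taxable items → 7.5% → $0.55
Tablet $606.62: electronics, buyer-exempt → 0% → $0.00
Sparkling wine $15.78: beer, wine and spirits, buyer-exempt → 0% → $0.00
Total tax = $0.55

$0.55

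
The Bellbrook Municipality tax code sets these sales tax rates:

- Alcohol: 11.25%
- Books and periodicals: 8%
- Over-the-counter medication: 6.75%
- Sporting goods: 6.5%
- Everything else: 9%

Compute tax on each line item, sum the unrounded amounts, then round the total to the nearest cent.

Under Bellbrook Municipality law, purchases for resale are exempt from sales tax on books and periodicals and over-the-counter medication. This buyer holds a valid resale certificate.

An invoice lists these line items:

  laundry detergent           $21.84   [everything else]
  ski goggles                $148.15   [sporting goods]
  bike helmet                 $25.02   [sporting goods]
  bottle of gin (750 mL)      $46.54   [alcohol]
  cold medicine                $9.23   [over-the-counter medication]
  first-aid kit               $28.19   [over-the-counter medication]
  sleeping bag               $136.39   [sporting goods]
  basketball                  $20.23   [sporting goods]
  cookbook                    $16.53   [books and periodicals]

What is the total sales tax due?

$28.64

Laundry detergent $21.84: everything else → 9% → $1.9656
Ski goggles $148.15: sporting goods → 6.5% → $9.62975
Bike helmet $25.02: sporting goods → 6.5% → $1.6263
Bottle of gin (750 mL) $46.54: alcohol → 11.25% → $5.23575
Cold medicine $9.23: over-the-counter medication, buyer-exempt → 0% → $0.00
First-aid kit $28.19: over-the-counter medication, buyer-exempt → 0% → $0.00
Sleeping bag $136.39: sporting goods → 6.5% → $8.86535
Basketball $20.23: sporting goods → 6.5% → $1.31495
Cookbook $16.53: books and periodicals, buyer-exempt → 0% → $0.00
Unrounded tax sum = $28.6377 → $28.64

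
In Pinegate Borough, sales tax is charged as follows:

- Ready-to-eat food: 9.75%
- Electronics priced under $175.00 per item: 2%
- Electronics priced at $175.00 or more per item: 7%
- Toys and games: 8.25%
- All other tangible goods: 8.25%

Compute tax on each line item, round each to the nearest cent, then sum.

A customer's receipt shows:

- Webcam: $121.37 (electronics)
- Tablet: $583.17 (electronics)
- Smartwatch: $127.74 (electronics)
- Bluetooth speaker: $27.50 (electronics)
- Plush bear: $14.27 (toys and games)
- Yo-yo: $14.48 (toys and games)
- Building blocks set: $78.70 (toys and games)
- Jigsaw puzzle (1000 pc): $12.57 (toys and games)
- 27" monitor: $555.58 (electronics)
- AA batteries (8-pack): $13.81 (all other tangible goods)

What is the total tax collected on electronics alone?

Webcam $121.37: electronics, under $175.00 → 2% → $2.43
Tablet $583.17: electronics, $175.00 or more → 7% → $40.82
Smartwatch $127.74: electronics, under $175.00 → 2% → $2.55
Bluetooth speaker $27.50: electronics, under $175.00 → 2% → $0.55
27" monitor $555.58: electronics, $175.00 or more → 7% → $38.89
Tax on electronics = $2.43 + $40.82 + $2.55 + $0.55 + $38.89 = $85.24

$85.24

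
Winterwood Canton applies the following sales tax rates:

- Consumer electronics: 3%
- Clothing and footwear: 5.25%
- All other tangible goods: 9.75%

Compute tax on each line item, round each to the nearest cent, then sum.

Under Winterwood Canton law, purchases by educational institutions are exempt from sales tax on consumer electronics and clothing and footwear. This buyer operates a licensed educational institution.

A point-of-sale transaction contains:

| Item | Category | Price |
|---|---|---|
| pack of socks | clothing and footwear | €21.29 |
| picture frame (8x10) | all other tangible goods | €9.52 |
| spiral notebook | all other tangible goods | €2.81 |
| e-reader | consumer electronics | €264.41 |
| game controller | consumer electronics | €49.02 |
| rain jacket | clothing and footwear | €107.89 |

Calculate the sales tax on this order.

Pack of socks €21.29: clothing and footwear, buyer-exempt → 0% → €0.00
Picture frame (8x10) €9.52: all other tangible goods → 9.75% → €0.93
Spiral notebook €2.81: all other tangible goods → 9.75% → €0.27
E-reader €264.41: consumer electronics, buyer-exempt → 0% → €0.00
Game controller €49.02: consumer electronics, buyer-exempt → 0% → €0.00
Rain jacket €107.89: clothing and footwear, buyer-exempt → 0% → €0.00
Total tax = €0.93 + €0.27 = €1.20

€1.20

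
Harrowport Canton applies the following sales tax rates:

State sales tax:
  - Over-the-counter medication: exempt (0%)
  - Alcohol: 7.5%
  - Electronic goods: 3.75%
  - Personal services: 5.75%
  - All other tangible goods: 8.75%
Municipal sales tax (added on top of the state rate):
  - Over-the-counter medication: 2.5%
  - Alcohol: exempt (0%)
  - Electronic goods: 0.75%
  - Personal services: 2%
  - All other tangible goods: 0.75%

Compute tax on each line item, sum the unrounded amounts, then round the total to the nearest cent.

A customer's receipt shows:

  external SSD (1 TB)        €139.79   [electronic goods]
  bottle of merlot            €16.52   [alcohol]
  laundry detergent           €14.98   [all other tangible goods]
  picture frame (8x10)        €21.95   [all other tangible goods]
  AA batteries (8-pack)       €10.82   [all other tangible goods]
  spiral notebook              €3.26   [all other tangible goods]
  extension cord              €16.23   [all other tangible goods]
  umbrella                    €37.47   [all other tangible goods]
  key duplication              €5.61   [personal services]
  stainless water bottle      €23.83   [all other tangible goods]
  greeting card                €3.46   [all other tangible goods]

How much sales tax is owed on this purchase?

€20.50

External SSD (1 TB) €139.79: electronic goods → 3.75% + 0.75% municipal = 4.5% → €6.29055
Bottle of merlot €16.52: alcohol → 7.5% + 0% municipal = 7.5% → €1.239
Laundry detergent €14.98: all other tangible goods → 8.75% + 0.75% municipal = 9.5% → €1.4231
Picture frame (8x10) €21.95: all other tangible goods → 8.75% + 0.75% municipal = 9.5% → €2.08525
AA batteries (8-pack) €10.82: all other tangible goods → 8.75% + 0.75% municipal = 9.5% → €1.0279
Spiral notebook €3.26: all other tangible goods → 8.75% + 0.75% municipal = 9.5% → €0.3097
Extension cord €16.23: all other tangible goods → 8.75% + 0.75% municipal = 9.5% → €1.54185
Umbrella €37.47: all other tangible goods → 8.75% + 0.75% municipal = 9.5% → €3.55965
Key duplication €5.61: personal services → 5.75% + 2% municipal = 7.75% → €0.434775
Stainless water bottle €23.83: all other tangible goods → 8.75% + 0.75% municipal = 9.5% → €2.26385
Greeting card €3.46: all other tangible goods → 8.75% + 0.75% municipal = 9.5% → €0.3287
Unrounded tax sum = €20.504325 → €20.50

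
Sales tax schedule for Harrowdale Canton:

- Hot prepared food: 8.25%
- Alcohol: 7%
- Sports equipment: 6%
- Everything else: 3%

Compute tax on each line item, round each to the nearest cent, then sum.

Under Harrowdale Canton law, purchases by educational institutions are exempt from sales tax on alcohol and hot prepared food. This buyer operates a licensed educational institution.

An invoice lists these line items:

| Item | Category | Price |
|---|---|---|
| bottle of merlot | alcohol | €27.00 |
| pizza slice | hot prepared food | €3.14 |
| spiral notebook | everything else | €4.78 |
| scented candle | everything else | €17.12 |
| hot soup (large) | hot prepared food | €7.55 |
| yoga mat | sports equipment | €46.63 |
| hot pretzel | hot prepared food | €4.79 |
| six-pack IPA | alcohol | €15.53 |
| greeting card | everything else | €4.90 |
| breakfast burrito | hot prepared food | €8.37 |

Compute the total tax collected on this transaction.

€3.60

Bottle of merlot €27.00: alcohol, buyer-exempt → 0% → €0.00
Pizza slice €3.14: hot prepared food, buyer-exempt → 0% → €0.00
Spiral notebook €4.78: everything else → 3% → €0.14
Scented candle €17.12: everything else → 3% → €0.51
Hot soup (large) €7.55: hot prepared food, buyer-exempt → 0% → €0.00
Yoga mat €46.63: sports equipment → 6% → €2.80
Hot pretzel €4.79: hot prepared food, buyer-exempt → 0% → €0.00
Six-pack IPA €15.53: alcohol, buyer-exempt → 0% → €0.00
Greeting card €4.90: everything else → 3% → €0.15
Breakfast burrito €8.37: hot prepared food, buyer-exempt → 0% → €0.00
Total tax = €0.14 + €0.51 + €2.80 + €0.15 = €3.60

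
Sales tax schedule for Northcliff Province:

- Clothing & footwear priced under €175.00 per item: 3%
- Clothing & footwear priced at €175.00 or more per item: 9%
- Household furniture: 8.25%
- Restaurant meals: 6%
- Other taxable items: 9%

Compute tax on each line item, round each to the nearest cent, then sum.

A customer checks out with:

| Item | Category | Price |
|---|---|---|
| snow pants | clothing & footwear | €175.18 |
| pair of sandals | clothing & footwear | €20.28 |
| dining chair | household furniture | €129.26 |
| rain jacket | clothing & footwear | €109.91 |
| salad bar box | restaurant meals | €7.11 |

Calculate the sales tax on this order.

Snow pants €175.18: clothing & footwear, €175.00 or more → 9% → €15.77
Pair of sandals €20.28: clothing & footwear, under €175.00 → 3% → €0.61
Dining chair €129.26: household furniture → 8.25% → €10.66
Rain jacket €109.91: clothing & footwear, under €175.00 → 3% → €3.30
Salad bar box €7.11: restaurant meals → 6% → €0.43
Total tax = €15.77 + €0.61 + €10.66 + €3.30 + €0.43 = €30.77

€30.77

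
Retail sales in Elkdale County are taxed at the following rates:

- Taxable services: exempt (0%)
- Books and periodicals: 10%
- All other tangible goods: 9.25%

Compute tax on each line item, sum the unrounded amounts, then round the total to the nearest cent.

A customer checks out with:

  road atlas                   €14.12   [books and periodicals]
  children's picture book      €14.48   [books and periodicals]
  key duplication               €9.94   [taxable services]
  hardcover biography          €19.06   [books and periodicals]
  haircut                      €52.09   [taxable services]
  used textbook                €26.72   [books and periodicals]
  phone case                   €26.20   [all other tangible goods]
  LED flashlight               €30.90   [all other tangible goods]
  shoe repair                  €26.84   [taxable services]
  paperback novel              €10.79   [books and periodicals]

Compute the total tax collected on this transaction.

Road atlas €14.12: books and periodicals → 10% → €1.412
Children's picture book €14.48: books and periodicals → 10% → €1.448
Key duplication €9.94: taxable services → 0% → €0.00
Hardcover biography €19.06: books and periodicals → 10% → €1.906
Haircut €52.09: taxable services → 0% → €0.00
Used textbook €26.72: books and periodicals → 10% → €2.672
Phone case €26.20: all other tangible goods → 9.25% → €2.4235
LED flashlight €30.90: all other tangible goods → 9.25% → €2.85825
Shoe repair €26.84: taxable services → 0% → €0.00
Paperback novel €10.79: books and periodicals → 10% → €1.079
Unrounded tax sum = €13.79875 → €13.80

€13.80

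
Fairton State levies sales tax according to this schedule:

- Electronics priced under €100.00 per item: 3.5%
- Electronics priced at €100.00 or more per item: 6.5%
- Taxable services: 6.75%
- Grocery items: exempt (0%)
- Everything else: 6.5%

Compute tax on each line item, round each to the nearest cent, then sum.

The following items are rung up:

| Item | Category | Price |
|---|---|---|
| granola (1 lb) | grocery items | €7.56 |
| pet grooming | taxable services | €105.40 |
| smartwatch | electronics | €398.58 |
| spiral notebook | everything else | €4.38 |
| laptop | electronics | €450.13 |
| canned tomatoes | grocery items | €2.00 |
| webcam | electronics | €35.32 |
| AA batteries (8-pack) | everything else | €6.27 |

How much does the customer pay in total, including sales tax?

€1073.85

Granola (1 lb) €7.56: grocery items → 0% → €0.00
Pet grooming €105.40: taxable services → 6.75% → €7.11
Smartwatch €398.58: electronics, €100.00 or more → 6.5% → €25.91
Spiral notebook €4.38: everything else → 6.5% → €0.28
Laptop €450.13: electronics, €100.00 or more → 6.5% → €29.26
Canned tomatoes €2.00: grocery items → 0% → €0.00
Webcam €35.32: electronics, under €100.00 → 3.5% → €1.24
AA batteries (8-pack) €6.27: everything else → 6.5% → €0.41
Subtotal = €1009.64; tax = €64.21; total due = €1073.85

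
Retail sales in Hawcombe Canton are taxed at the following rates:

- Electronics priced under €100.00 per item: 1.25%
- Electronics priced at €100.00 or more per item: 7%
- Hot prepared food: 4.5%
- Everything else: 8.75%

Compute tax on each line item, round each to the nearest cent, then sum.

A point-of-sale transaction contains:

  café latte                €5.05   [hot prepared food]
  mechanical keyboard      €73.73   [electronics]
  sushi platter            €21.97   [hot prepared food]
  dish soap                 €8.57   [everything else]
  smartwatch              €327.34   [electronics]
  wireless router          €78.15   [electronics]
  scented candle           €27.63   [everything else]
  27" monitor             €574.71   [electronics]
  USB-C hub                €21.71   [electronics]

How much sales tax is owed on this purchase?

Café latte €5.05: hot prepared food → 4.5% → €0.23
Mechanical keyboard €73.73: electronics, under €100.00 → 1.25% → €0.92
Sushi platter €21.97: hot prepared food → 4.5% → €0.99
Dish soap €8.57: everything else → 8.75% → €0.75
Smartwatch €327.34: electronics, €100.00 or more → 7% → €22.91
Wireless router €78.15: electronics, under €100.00 → 1.25% → €0.98
Scented candle €27.63: everything else → 8.75% → €2.42
27" monitor €574.71: electronics, €100.00 or more → 7% → €40.23
USB-C hub €21.71: electronics, under €100.00 → 1.25% → €0.27
Total tax = €0.23 + €0.92 + €0.99 + €0.75 + €22.91 + €0.98 + €2.42 + €40.23 + €0.27 = €69.70

€69.70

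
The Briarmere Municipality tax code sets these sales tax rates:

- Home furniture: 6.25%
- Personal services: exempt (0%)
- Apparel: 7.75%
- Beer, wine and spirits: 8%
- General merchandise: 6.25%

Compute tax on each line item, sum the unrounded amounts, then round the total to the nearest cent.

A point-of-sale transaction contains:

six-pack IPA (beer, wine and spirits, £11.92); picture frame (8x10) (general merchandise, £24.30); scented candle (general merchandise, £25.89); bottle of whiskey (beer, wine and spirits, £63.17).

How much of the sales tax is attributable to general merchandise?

Picture frame (8x10) £24.30: general merchandise → 6.25% → £1.51875
Scented candle £25.89: general merchandise → 6.25% → £1.618125
Tax on general merchandise: unrounded sum = £3.136875 → £3.14

£3.14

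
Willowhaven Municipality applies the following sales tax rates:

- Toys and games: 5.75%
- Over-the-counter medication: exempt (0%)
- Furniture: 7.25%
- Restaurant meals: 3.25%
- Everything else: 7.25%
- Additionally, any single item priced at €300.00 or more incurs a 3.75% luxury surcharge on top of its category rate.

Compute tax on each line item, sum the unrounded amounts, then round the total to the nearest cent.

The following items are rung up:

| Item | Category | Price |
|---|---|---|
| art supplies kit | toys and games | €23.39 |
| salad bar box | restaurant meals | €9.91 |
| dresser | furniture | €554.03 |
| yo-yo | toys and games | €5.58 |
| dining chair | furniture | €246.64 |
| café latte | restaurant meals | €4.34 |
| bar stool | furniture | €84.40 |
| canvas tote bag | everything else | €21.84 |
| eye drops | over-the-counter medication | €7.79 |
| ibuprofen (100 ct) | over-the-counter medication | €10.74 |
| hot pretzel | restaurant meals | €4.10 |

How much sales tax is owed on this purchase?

Art supplies kit €23.39: toys and games → 5.75% → €1.344925
Salad bar box €9.91: restaurant meals → 3.25% → €0.322075
Dresser €554.03: furniture → 7.25% + 3.75% surcharge = 11% → €60.9433
Yo-yo €5.58: toys and games → 5.75% → €0.32085
Dining chair €246.64: furniture → 7.25% → €17.8814
Café latte €4.34: restaurant meals → 3.25% → €0.14105
Bar stool €84.40: furniture → 7.25% → €6.119
Canvas tote bag €21.84: everything else → 7.25% → €1.5834
Eye drops €7.79: over-the-counter medication → 0% → €0.00
Ibuprofen (100 ct) €10.74: over-the-counter medication → 0% → €0.00
Hot pretzel €4.10: restaurant meals → 3.25% → €0.13325
Unrounded tax sum = €88.78925 → €88.79

€88.79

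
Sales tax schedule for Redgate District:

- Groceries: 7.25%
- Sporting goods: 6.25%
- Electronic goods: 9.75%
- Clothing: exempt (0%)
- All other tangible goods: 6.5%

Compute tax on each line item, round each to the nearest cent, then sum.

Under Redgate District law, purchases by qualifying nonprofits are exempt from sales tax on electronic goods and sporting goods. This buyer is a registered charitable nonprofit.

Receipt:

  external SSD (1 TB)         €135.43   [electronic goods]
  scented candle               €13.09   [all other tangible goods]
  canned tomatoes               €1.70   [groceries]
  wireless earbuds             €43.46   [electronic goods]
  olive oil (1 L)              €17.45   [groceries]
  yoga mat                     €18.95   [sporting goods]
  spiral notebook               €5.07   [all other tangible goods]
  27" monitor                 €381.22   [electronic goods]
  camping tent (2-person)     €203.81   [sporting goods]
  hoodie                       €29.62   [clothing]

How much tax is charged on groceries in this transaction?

€1.39

Canned tomatoes €1.70: groceries → 7.25% → €0.12
Olive oil (1 L) €17.45: groceries → 7.25% → €1.27
Tax on groceries = €0.12 + €1.27 = €1.39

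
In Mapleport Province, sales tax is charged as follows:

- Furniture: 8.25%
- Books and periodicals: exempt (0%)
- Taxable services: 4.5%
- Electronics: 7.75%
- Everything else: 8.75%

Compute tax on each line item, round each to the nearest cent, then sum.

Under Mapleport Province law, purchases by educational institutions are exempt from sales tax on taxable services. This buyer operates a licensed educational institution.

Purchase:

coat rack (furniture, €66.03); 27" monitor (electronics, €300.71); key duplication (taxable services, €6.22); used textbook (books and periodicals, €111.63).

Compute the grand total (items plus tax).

Coat rack €66.03: furniture → 8.25% → €5.45
27" monitor €300.71: electronics → 7.75% → €23.31
Key duplication €6.22: taxable services, buyer-exempt → 0% → €0.00
Used textbook €111.63: books and periodicals → 0% → €0.00
Subtotal = €484.59; tax = €28.76; total due = €513.35

€513.35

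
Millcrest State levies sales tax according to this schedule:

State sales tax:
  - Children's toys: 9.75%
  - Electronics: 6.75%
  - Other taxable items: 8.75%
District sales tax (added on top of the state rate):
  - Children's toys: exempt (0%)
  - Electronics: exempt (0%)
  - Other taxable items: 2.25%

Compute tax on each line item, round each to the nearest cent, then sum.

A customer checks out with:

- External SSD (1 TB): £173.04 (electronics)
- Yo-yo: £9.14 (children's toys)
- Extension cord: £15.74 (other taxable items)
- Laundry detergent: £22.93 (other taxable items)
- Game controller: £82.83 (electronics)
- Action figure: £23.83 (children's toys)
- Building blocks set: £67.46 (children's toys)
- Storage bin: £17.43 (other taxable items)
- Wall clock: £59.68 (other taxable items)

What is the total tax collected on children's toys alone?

£9.79

Yo-yo £9.14: children's toys → 9.75% + 0% district = 9.75% → £0.89
Action figure £23.83: children's toys → 9.75% + 0% district = 9.75% → £2.32
Building blocks set £67.46: children's toys → 9.75% + 0% district = 9.75% → £6.58
Tax on children's toys = £0.89 + £2.32 + £6.58 = £9.79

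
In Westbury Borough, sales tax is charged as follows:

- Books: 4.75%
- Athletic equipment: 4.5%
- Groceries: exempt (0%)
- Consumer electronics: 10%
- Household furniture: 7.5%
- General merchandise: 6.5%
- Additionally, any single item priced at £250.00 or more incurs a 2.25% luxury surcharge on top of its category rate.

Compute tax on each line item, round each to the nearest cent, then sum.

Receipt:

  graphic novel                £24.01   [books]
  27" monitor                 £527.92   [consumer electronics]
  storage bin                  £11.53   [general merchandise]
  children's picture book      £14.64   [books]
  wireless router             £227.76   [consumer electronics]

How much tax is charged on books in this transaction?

Graphic novel £24.01: books → 4.75% → £1.14
Children's picture book £14.64: books → 4.75% → £0.70
Tax on books = £1.14 + £0.70 = £1.84

£1.84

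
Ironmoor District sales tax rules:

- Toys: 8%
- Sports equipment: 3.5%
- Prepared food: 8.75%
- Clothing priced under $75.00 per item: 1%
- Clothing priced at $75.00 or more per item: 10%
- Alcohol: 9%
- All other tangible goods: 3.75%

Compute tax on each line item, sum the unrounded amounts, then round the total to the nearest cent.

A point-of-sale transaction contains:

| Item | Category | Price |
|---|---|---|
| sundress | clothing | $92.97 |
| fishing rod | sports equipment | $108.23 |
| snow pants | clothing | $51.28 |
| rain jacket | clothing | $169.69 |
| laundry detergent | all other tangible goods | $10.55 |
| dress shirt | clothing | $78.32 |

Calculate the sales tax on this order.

$38.79

Sundress $92.97: clothing, $75.00 or more → 10% → $9.297
Fishing rod $108.23: sports equipment → 3.5% → $3.78805
Snow pants $51.28: clothing, under $75.00 → 1% → $0.5128
Rain jacket $169.69: clothing, $75.00 or more → 10% → $16.969
Laundry detergent $10.55: all other tangible goods → 3.75% → $0.395625
Dress shirt $78.32: clothing, $75.00 or more → 10% → $7.832
Unrounded tax sum = $38.794475 → $38.79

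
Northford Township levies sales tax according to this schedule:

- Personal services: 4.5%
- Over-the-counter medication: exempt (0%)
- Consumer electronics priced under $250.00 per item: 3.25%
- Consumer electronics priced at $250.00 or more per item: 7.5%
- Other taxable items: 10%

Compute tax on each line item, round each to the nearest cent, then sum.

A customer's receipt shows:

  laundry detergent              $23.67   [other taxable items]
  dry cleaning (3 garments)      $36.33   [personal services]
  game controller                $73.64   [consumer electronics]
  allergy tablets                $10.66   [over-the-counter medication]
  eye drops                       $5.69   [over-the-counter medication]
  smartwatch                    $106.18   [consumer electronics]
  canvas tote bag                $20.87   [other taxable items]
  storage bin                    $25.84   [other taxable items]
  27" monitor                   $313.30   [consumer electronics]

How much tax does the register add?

Laundry detergent $23.67: other taxable items → 10% → $2.37
Dry cleaning (3 garments) $36.33: personal services → 4.5% → $1.63
Game controller $73.64: consumer electronics, under $250.00 → 3.25% → $2.39
Allergy tablets $10.66: over-the-counter medication → 0% → $0.00
Eye drops $5.69: over-the-counter medication → 0% → $0.00
Smartwatch $106.18: consumer electronics, under $250.00 → 3.25% → $3.45
Canvas tote bag $20.87: other taxable items → 10% → $2.09
Storage bin $25.84: other taxable items → 10% → $2.58
27" monitor $313.30: consumer electronics, $250.00 or more → 7.5% → $23.50
Total tax = $2.37 + $1.63 + $2.39 + $3.45 + $2.09 + $2.58 + $23.50 = $38.01

$38.01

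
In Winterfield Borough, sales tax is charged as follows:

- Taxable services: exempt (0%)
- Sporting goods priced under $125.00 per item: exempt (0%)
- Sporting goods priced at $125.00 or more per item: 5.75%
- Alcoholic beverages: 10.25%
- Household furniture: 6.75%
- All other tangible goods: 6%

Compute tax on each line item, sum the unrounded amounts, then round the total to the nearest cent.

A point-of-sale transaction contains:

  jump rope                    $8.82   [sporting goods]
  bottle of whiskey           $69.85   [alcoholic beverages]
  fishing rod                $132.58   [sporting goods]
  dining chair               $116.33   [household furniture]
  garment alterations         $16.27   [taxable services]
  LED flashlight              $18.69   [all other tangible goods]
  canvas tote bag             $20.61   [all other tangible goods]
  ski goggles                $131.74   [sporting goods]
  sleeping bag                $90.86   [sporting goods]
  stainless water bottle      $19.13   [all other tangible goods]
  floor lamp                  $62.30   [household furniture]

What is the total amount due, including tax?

Jump rope $8.82: sporting goods, under $125.00 → 0% → $0.00
Bottle of whiskey $69.85: alcoholic beverages → 10.25% → $7.159625
Fishing rod $132.58: sporting goods, $125.00 or more → 5.75% → $7.62335
Dining chair $116.33: household furniture → 6.75% → $7.852275
Garment alterations $16.27: taxable services → 0% → $0.00
LED flashlight $18.69: all other tangible goods → 6% → $1.1214
Canvas tote bag $20.61: all other tangible goods → 6% → $1.2366
Ski goggles $131.74: sporting goods, $125.00 or more → 5.75% → $7.57505
Sleeping bag $90.86: sporting goods, under $125.00 → 0% → $0.00
Stainless water bottle $19.13: all other tangible goods → 6% → $1.1478
Floor lamp $62.30: household furniture → 6.75% → $4.20525
Subtotal = $687.18; unrounded tax = $37.92135 → $37.92; total due = $725.10

$725.10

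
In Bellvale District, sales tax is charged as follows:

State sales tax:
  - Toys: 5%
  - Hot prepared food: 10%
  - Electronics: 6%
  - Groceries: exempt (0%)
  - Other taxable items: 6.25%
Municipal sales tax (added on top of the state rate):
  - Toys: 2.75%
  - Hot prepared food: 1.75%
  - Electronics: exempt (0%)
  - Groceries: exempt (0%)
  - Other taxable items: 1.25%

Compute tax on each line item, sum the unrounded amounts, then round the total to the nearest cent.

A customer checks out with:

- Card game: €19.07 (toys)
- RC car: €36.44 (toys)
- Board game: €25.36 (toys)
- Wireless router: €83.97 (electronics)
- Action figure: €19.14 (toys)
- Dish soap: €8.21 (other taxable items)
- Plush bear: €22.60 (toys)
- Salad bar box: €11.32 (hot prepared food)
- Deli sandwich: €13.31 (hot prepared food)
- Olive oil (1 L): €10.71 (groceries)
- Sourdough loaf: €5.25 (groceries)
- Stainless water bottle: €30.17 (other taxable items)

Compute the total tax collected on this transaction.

Card game €19.07: toys → 5% + 2.75% municipal = 7.75% → €1.477925
RC car €36.44: toys → 5% + 2.75% municipal = 7.75% → €2.8241
Board game €25.36: toys → 5% + 2.75% municipal = 7.75% → €1.9654
Wireless router €83.97: electronics → 6% + 0% municipal = 6% → €5.0382
Action figure €19.14: toys → 5% + 2.75% municipal = 7.75% → €1.48335
Dish soap €8.21: other taxable items → 6.25% + 1.25% municipal = 7.5% → €0.61575
Plush bear €22.60: toys → 5% + 2.75% municipal = 7.75% → €1.7515
Salad bar box €11.32: hot prepared food → 10% + 1.75% municipal = 11.75% → €1.3301
Deli sandwich €13.31: hot prepared food → 10% + 1.75% municipal = 11.75% → €1.563925
Olive oil (1 L) €10.71: groceries → 0% + 0% municipal = 0% → €0.00
Sourdough loaf €5.25: groceries → 0% + 0% municipal = 0% → €0.00
Stainless water bottle €30.17: other taxable items → 6.25% + 1.25% municipal = 7.5% → €2.26275
Unrounded tax sum = €20.313 → €20.31

€20.31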